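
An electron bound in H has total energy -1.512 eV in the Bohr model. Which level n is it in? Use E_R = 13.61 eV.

E_n = −E_R Z²/n² ⇒ n² = E_R Z²/(−E_n) = 13.61 × 1² / 1.512 ≈ 9.00
n = 3

3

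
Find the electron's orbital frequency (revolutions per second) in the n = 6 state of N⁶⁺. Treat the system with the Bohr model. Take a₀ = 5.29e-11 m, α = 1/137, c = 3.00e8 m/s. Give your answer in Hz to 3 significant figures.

1.49e15 Hz

r = n²a₀/Z = 2.72e-10 m, v = Zαc/n = 2.55e6 m/s
f = v/(2πr) = 1.49e15 Hz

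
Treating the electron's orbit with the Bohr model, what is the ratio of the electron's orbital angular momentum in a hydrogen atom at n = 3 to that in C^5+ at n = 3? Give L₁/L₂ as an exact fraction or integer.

L = nℏ is independent of Z.
L₁/L₂ = n₁/n₂ = 3/3 = 1

1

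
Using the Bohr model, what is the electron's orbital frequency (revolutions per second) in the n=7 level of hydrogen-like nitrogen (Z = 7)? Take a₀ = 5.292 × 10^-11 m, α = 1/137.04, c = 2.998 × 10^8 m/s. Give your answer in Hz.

9.399 × 10^14 Hz

r = n²a₀/Z = 3.704 × 10^-10 m, v = Zαc/n = 2.188 × 10^6 m/s
f = v/(2πr) = 9.399 × 10^14 Hz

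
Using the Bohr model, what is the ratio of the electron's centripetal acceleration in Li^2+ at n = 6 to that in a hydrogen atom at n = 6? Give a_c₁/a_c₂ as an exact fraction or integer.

a_c ∝ Z^3 · n^-4
a_c₁/a_c₂ = (3/1)^3 · (6/6)^-4 = 27

27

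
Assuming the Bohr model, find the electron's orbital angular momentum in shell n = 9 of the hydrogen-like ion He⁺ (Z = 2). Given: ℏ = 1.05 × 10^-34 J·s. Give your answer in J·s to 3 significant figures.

9.45 × 10^-34 J·s

L_n = nℏ = 9 × 1.05 × 10^-34 = 9.45 × 10^-34 J·s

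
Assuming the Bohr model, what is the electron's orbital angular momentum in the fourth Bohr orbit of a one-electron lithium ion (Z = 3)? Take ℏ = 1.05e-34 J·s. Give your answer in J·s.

4.20e-34 J·s

L_n = nℏ = 4 × 1.05e-34 = 4.20e-34 J·s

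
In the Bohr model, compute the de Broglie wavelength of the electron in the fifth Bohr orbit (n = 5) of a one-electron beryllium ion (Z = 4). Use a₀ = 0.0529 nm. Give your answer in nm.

The Bohr quantisation condition is nλ = 2πr_n.
r_n = n²a₀/Z = 0.331 nm
λ = 2πr_n/n = 2π·0.331/5 = 0.415 nm

0.415 nm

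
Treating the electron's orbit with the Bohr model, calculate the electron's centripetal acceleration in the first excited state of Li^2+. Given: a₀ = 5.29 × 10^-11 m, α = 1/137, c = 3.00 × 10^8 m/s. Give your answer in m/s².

1.53 × 10^23 m/s²

r = n²a₀/Z = 7.05 × 10^-11 m, v = Zαc/n = 3.28 × 10^6 m/s
a = v²/r = (3.28 × 10^6)² / 7.05 × 10^-11 = 1.53 × 10^23 m/s²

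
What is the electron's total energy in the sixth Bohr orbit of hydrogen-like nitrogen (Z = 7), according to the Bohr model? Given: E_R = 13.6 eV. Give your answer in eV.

E_n = −E_R·Z²/n² = −13.6 × 7²/6² = -18.5 eV

-18.5 eV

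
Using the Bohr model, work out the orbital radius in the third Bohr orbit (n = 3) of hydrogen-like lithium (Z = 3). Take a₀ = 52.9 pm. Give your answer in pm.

159 pm

r_n = n²a₀/Z = 3² × 52.9 / 3
    = 9 × 52.9 / 3 = 159 pm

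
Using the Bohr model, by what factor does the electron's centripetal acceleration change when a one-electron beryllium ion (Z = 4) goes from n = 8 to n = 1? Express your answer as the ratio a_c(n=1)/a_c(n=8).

a_c ∝ Z^3 · n^-4; with Z fixed, a_c ∝ n^-4.
a_c(n=1)/a_c(n=8) = (1/8)^-4 = 4096

4096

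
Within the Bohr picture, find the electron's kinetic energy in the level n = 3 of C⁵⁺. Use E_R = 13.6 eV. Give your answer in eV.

For a Coulomb orbit the virial theorem gives K = −E_n.
E_n = −E_R·Z²/n², so K = E_R·Z²/n² = 13.6 × 6²/3² = 54.4 eV

54.4 eV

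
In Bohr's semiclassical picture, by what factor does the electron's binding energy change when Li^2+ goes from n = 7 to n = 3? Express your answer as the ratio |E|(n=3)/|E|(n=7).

|E| ∝ Z^2 · n^-2; with Z fixed, |E| ∝ n^-2.
|E|(n=3)/|E|(n=7) = (3/7)^-2 = 49/9

49/9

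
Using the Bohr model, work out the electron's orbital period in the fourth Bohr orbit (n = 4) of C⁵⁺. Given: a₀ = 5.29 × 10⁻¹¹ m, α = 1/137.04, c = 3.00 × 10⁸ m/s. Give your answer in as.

270 as

r = n²a₀/Z = 4²·5.29 × 10⁻¹¹/6 = 1.41 × 10⁻¹⁰ m
v = Zαc/n = 6·0.00730·3.00 × 10⁸/4 = 3.28 × 10⁶ m/s
T = 2πr/v = 2.70 × 10⁻¹⁶ s = 270 as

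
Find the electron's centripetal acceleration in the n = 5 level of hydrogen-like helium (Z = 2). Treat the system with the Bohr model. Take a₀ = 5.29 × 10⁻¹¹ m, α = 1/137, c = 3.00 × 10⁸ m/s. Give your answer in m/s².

1.16 × 10²¹ m/s²

r = n²a₀/Z = 6.61 × 10⁻¹⁰ m, v = Zαc/n = 8.76 × 10⁵ m/s
a = v²/r = (8.76 × 10⁵)² / 6.61 × 10⁻¹⁰ = 1.16 × 10²¹ m/s²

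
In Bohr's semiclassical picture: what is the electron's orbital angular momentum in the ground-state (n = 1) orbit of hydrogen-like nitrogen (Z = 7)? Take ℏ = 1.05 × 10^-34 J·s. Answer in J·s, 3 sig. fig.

L_n = nℏ = 1 × 1.05 × 10^-34 = 1.05 × 10^-34 J·s

1.05 × 10^-34 J·s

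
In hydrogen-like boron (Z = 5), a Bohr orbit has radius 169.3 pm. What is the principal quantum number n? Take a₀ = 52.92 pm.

r_n = n²a₀/Z ⇒ n² = rZ/a₀ = 169.3 × 5 / 52.92 ≈ 16.00
n = 4

4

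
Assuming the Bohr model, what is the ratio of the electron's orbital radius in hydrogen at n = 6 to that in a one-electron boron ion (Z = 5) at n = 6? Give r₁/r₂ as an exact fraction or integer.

r ∝ Z^-1 · n^2
r₁/r₂ = (1/5)^-1 · (6/6)^2 = 5

5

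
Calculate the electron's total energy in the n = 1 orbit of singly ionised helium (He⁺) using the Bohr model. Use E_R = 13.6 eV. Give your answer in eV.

-54.4 eV

E_n = −E_R·Z²/n² = −13.6 × 2²/1² = -54.4 eV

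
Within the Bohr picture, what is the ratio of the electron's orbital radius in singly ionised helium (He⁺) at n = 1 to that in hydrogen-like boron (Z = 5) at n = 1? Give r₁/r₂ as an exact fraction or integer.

5/2

r ∝ Z^-1 · n^2
r₁/r₂ = (2/5)^-1 · (1/1)^2 = 5/2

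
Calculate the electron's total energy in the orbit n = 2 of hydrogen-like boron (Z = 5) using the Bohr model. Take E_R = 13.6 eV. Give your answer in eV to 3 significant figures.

E_n = −E_R·Z²/n² = −13.6 × 5²/2² = -85.0 eV

-85.0 eV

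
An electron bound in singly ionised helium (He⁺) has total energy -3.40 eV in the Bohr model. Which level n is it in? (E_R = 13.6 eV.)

4

E_n = −E_R Z²/n² ⇒ n² = E_R Z²/(−E_n) = 13.6 × 2² / 3.40 ≈ 16.00
n = 4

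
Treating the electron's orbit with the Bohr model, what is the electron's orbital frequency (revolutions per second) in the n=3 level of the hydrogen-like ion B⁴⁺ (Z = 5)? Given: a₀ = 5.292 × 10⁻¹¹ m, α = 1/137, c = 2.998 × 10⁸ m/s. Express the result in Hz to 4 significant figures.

r = n²a₀/Z = 9.526 × 10⁻¹¹ m, v = Zαc/n = 3.647 × 10⁶ m/s
f = v/(2πr) = 6.094 × 10¹⁵ Hz

6.094 × 10¹⁵ Hz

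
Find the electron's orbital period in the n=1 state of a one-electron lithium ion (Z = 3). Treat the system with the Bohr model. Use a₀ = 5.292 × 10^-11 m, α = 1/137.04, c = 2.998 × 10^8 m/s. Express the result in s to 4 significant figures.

1.689 × 10^-17 s

r = n²a₀/Z = 1²·5.292 × 10^-11/3 = 1.764 × 10^-11 m
v = Zαc/n = 3·0.007297·2.998 × 10^8/1 = 6.563 × 10^6 m/s
T = 2πr/v = 1.689 × 10^-17 s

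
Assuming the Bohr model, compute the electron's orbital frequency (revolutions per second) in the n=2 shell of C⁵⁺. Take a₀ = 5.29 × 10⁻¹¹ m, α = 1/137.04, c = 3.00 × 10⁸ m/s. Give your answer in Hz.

r = n²a₀/Z = 3.53 × 10⁻¹¹ m, v = Zαc/n = 6.57 × 10⁶ m/s
f = v/(2πr) = 2.96 × 10¹⁶ Hz

2.96 × 10¹⁶ Hz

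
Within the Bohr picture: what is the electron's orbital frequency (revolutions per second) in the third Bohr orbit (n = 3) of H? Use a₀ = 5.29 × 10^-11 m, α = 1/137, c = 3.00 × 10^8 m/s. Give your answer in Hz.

r = n²a₀/Z = 4.76 × 10^-10 m, v = Zαc/n = 7.30 × 10^5 m/s
f = v/(2πr) = 2.44 × 10^14 Hz

2.44 × 10^14 Hz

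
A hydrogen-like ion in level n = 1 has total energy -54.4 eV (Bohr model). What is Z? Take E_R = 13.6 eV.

E_n = −E_R Z²/n² ⇒ Z² = −E_n n²/E_R = 54.4 × 1² / 13.6 ≈ 4.00
Z = 2

2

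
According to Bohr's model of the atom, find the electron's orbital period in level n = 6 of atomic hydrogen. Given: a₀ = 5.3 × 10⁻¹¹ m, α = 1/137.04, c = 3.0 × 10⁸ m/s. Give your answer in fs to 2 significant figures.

r = n²a₀/Z = 6²·5.3 × 10⁻¹¹/1 = 1.9 × 10⁻⁹ m
v = Zαc/n = 1·0.0073·3.0 × 10⁸/6 = 3.6 × 10⁵ m/s
T = 2πr/v = 3.3 × 10⁻¹⁴ s = 33 fs

33 fs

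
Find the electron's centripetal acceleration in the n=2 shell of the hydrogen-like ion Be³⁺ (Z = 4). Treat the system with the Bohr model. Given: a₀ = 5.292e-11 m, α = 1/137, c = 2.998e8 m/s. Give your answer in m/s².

3.620e23 m/s²

r = n²a₀/Z = 5.292e-11 m, v = Zαc/n = 4.377e6 m/s
a = v²/r = (4.377e6)² / 5.292e-11 = 3.620e23 m/s²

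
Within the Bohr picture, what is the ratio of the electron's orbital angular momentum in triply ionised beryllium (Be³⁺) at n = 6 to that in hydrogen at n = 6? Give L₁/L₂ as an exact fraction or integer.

1

L = nℏ is independent of Z.
L₁/L₂ = n₁/n₂ = 6/6 = 1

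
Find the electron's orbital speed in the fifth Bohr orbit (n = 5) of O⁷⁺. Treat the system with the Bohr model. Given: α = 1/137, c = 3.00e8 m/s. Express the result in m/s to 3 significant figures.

v_n = Zαc/n = 8 × 0.00730 × 3.00e8 / 5
    = 3.50e6 m/s

3.50e6 m/s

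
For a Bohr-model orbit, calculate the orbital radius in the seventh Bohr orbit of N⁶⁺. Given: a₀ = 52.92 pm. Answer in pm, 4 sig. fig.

r_n = n²a₀/Z = 7² × 52.92 / 7
    = 49 × 52.92 / 7 = 370.4 pm

370.4 pm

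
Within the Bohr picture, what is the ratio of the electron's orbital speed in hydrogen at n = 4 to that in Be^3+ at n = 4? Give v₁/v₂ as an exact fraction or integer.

v ∝ Z^1 · n^-1
v₁/v₂ = (1/4)^1 · (4/4)^-1 = 1/4

1/4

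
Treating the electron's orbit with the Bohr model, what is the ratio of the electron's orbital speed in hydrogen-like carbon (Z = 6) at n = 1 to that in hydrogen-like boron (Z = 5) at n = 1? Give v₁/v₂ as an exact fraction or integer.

6/5

v ∝ Z^1 · n^-1
v₁/v₂ = (6/5)^1 · (1/1)^-1 = 6/5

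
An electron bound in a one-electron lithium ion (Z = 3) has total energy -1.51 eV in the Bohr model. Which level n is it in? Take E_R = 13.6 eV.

9

E_n = −E_R Z²/n² ⇒ n² = E_R Z²/(−E_n) = 13.6 × 3² / 1.51 ≈ 81.06
n = 9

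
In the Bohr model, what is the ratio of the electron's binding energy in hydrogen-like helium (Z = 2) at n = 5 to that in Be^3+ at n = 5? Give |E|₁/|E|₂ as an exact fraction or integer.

|E| ∝ Z^2 · n^-2
|E|₁/|E|₂ = (2/4)^2 · (5/5)^-2 = 1/4

1/4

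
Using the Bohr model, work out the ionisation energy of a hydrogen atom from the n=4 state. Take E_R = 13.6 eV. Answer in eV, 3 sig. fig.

0.850 eV

E_n = −E_R·Z²/n² = −13.6 × 1²/4² eV = -0.850 eV
Ionisation energy = −E_n = 0.850 eV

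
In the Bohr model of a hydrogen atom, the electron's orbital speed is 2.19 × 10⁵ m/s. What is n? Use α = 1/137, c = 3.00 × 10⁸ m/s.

10

v_n = Zαc/n ⇒ n = Zαc/v = 1 × 0.00730 × 3.00 × 10⁸ / 2.19 × 10⁵ ≈ 10.00
n = 10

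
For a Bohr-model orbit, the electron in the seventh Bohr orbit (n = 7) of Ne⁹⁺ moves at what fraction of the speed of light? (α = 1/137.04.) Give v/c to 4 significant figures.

0.01042

v_n = Zαc/n, so v/c = Zα/n = 10 × 0.007297 / 7 = 0.01042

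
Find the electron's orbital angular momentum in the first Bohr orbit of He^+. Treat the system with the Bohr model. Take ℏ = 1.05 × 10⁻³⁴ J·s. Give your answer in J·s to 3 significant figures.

L_n = nℏ = 1 × 1.05 × 10⁻³⁴ = 1.05 × 10⁻³⁴ J·s

1.05 × 10⁻³⁴ J·s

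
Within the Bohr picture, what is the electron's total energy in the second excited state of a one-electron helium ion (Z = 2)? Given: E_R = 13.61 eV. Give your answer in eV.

E_n = −E_R·Z²/n² = −13.61 × 2²/3² = -6.049 eV

-6.049 eV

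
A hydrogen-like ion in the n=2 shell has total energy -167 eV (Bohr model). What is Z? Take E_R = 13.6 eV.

E_n = −E_R Z²/n² ⇒ Z² = −E_n n²/E_R = 167 × 2² / 13.6 ≈ 49.12
Z = 7

7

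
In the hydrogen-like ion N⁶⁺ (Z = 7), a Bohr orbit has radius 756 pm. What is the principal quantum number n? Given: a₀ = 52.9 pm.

10

r_n = n²a₀/Z ⇒ n² = rZ/a₀ = 756 × 7 / 52.9 ≈ 100.04
n = 10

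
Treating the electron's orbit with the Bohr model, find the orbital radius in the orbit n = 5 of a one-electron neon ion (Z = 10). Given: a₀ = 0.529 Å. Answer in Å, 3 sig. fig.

r_n = n²a₀/Z = 5² × 0.529 / 10
    = 25 × 0.529 / 10 = 1.32 Å

1.32 Å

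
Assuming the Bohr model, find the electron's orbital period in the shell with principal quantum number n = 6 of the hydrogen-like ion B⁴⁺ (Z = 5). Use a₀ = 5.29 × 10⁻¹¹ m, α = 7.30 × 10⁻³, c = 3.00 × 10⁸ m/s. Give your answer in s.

1.31 × 10⁻¹⁵ s

r = n²a₀/Z = 6²·5.29 × 10⁻¹¹/5 = 3.81 × 10⁻¹⁰ m
v = Zαc/n = 5·0.00730·3.00 × 10⁸/6 = 1.82 × 10⁶ m/s
T = 2πr/v = 1.31 × 10⁻¹⁵ s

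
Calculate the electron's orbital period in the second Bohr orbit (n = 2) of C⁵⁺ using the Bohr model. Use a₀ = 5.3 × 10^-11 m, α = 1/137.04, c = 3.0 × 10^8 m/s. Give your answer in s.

r = n²a₀/Z = 2²·5.3 × 10^-11/6 = 3.5 × 10^-11 m
v = Zαc/n = 6·0.0073·3.0 × 10^8/2 = 6.6 × 10^6 m/s
T = 2πr/v = 3.4 × 10^-17 s

3.4 × 10^-17 s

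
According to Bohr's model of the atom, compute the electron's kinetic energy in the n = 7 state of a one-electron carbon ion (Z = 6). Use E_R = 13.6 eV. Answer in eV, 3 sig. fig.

For a Coulomb orbit the virial theorem gives K = −E_n.
E_n = −E_R·Z²/n², so K = E_R·Z²/n² = 13.6 × 6²/7² = 9.99 eV

9.99 eV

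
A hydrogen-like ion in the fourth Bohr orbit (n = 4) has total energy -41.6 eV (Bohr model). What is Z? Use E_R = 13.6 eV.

E_n = −E_R Z²/n² ⇒ Z² = −E_n n²/E_R = 41.6 × 4² / 13.6 ≈ 48.94
Z = 7

7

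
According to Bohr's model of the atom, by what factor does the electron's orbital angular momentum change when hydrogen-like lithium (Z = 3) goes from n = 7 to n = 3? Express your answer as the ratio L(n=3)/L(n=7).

3/7

L = nℏ depends only on n, so L ∝ n.
L(n=3)/L(n=7) = (3/7)^1 = 3/7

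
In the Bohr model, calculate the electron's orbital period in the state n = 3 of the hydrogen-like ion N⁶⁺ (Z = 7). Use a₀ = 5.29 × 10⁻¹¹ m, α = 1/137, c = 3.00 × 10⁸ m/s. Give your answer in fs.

r = n²a₀/Z = 3²·5.29 × 10⁻¹¹/7 = 6.80 × 10⁻¹¹ m
v = Zαc/n = 7·0.00730·3.00 × 10⁸/3 = 5.11 × 10⁶ m/s
T = 2πr/v = 8.36 × 10⁻¹⁷ s = 0.0836 fs

0.0836 fs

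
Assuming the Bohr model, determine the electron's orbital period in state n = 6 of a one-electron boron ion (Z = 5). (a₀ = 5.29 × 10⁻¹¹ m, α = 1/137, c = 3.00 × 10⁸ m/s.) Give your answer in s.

r = n²a₀/Z = 6²·5.29 × 10⁻¹¹/5 = 3.81 × 10⁻¹⁰ m
v = Zαc/n = 5·0.00730·3.00 × 10⁸/6 = 1.82 × 10⁶ m/s
T = 2πr/v = 1.31 × 10⁻¹⁵ s

1.31 × 10⁻¹⁵ s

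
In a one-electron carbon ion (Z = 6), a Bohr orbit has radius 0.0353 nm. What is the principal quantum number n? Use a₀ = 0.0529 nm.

r_n = n²a₀/Z ⇒ n² = rZ/a₀ = 0.0353 × 6 / 0.0529 ≈ 4.00
n = 2

2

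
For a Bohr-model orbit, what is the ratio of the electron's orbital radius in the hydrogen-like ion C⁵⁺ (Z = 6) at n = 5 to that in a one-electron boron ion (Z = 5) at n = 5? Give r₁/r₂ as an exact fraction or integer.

5/6

r ∝ Z^-1 · n^2
r₁/r₂ = (6/5)^-1 · (5/5)^2 = 5/6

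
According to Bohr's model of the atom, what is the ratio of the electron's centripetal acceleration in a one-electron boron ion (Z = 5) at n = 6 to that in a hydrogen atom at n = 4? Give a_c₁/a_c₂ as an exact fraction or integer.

a_c ∝ Z^3 · n^-4
a_c₁/a_c₂ = (5/1)^3 · (6/4)^-4 = 2000/81

2000/81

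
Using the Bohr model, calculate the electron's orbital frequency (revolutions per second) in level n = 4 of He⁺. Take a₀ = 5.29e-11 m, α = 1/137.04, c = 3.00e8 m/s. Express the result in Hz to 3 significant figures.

r = n²a₀/Z = 4.23e-10 m, v = Zαc/n = 1.09e6 m/s
f = v/(2πr) = 4.12e14 Hz

4.12e14 Hz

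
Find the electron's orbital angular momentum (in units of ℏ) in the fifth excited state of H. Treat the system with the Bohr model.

L_n = nℏ, so L/ℏ = n = 6.

6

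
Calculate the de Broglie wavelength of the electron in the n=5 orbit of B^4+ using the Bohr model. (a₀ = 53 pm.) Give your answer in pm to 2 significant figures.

330 pm

The Bohr quantisation condition is nλ = 2πr_n.
r_n = n²a₀/Z = 260 pm
λ = 2πr_n/n = 2π·260/5 = 330 pm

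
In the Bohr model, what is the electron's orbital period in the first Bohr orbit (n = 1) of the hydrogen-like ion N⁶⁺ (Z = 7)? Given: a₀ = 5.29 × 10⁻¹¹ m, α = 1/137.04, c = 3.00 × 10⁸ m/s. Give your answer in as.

3.10 as

r = n²a₀/Z = 1²·5.29 × 10⁻¹¹/7 = 7.56 × 10⁻¹² m
v = Zαc/n = 7·0.00730·3.00 × 10⁸/1 = 1.53 × 10⁷ m/s
T = 2πr/v = 3.10 × 10⁻¹⁸ s = 3.10 as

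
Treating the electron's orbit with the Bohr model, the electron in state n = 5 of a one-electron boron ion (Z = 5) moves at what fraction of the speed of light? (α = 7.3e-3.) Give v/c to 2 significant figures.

0.0073

v_n = Zαc/n, so v/c = Zα/n = 5 × 0.0073 / 5 = 0.0073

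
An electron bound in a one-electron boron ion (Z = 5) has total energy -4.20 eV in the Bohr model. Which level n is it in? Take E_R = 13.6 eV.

E_n = −E_R Z²/n² ⇒ n² = E_R Z²/(−E_n) = 13.6 × 5² / 4.20 ≈ 80.95
n = 9

9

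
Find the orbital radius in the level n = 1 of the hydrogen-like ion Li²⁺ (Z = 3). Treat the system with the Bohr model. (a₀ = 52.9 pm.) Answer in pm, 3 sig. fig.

r_n = n²a₀/Z = 1² × 52.9 / 3
    = 1 × 52.9 / 3 = 17.6 pm

17.6 pm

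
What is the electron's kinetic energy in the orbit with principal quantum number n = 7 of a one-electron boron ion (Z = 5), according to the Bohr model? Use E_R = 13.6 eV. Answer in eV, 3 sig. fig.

6.94 eV

For a Coulomb orbit the virial theorem gives K = −E_n.
E_n = −E_R·Z²/n², so K = E_R·Z²/n² = 13.6 × 5²/7² = 6.94 eV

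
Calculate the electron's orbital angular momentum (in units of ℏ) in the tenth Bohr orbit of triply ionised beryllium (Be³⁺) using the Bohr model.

10

L_n = nℏ, so L/ℏ = n = 10.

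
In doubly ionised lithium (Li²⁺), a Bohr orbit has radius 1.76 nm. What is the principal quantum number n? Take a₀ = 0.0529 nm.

10

r_n = n²a₀/Z ⇒ n² = rZ/a₀ = 1.76 × 3 / 0.0529 ≈ 99.81
n = 10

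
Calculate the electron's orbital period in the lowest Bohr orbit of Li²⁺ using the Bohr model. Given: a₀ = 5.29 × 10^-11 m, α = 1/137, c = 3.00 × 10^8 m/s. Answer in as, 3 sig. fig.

16.9 as

r = n²a₀/Z = 1²·5.29 × 10^-11/3 = 1.76 × 10^-11 m
v = Zαc/n = 3·0.00730·3.00 × 10^8/1 = 6.57 × 10^6 m/s
T = 2πr/v = 1.69 × 10^-17 s = 16.9 as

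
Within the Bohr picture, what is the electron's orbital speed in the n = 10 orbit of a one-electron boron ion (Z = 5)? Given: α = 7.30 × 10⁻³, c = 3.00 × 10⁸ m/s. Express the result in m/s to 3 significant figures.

1.09 × 10⁶ m/s

v_n = Zαc/n = 5 × 0.00730 × 3.00 × 10⁸ / 10
    = 1.09 × 10⁶ m/s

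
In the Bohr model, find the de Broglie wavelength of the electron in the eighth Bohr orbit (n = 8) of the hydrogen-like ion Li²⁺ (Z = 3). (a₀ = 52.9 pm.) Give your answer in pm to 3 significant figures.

886 pm

The Bohr quantisation condition is nλ = 2πr_n.
r_n = n²a₀/Z = 1130 pm
λ = 2πr_n/n = 2π·1130/8 = 886 pm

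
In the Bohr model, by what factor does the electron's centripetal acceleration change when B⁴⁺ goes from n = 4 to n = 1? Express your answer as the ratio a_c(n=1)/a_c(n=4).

a_c ∝ Z^3 · n^-4; with Z fixed, a_c ∝ n^-4.
a_c(n=1)/a_c(n=4) = (1/4)^-4 = 256

256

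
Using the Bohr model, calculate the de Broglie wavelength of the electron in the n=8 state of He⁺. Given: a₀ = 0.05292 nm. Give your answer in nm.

The Bohr quantisation condition is nλ = 2πr_n.
r_n = n²a₀/Z = 1.693 nm
λ = 2πr_n/n = 2π·1.693/8 = 1.330 nm

1.330 nm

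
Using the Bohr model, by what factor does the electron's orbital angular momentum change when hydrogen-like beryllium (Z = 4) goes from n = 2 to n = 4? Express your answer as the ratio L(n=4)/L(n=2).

L = nℏ depends only on n, so L ∝ n.
L(n=4)/L(n=2) = (4/2)^1 = 2

2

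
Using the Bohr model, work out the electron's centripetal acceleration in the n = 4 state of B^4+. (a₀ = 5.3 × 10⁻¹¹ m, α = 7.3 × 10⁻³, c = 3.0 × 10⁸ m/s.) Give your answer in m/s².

4.4 × 10²² m/s²

r = n²a₀/Z = 1.7 × 10⁻¹⁰ m, v = Zαc/n = 2.7 × 10⁶ m/s
a = v²/r = (2.7 × 10⁶)² / 1.7 × 10⁻¹⁰ = 4.4 × 10²² m/s²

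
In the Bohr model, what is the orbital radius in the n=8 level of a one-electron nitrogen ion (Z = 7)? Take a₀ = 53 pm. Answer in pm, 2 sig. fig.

r_n = n²a₀/Z = 8² × 53 / 7
    = 64 × 53 / 7 = 480 pm

480 pm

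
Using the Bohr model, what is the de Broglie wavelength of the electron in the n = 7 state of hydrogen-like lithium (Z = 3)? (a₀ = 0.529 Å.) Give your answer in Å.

The Bohr quantisation condition is nλ = 2πr_n.
r_n = n²a₀/Z = 8.64 Å
λ = 2πr_n/n = 2π·8.64/7 = 7.76 Å

7.76 Å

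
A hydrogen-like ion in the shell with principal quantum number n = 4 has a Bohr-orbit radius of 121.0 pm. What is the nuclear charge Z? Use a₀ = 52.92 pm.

7

r_n = n²a₀/Z ⇒ Z = n²a₀/r = 4² × 52.92 / 121.0 ≈ 7.00
Z = 7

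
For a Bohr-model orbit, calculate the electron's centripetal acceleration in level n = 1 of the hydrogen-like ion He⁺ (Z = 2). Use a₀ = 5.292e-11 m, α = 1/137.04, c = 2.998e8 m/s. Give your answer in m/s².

7.235e23 m/s²

r = n²a₀/Z = 2.646e-11 m, v = Zαc/n = 4.375e6 m/s
a = v²/r = (4.375e6)² / 2.646e-11 = 7.235e23 m/s²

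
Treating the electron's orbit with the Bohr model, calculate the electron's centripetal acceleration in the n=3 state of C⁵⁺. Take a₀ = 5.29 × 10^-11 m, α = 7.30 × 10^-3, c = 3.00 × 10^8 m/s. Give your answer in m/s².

r = n²a₀/Z = 7.94 × 10^-11 m, v = Zαc/n = 4.38 × 10^6 m/s
a = v²/r = (4.38 × 10^6)² / 7.94 × 10^-11 = 2.42 × 10^23 m/s²

2.42 × 10^23 m/s²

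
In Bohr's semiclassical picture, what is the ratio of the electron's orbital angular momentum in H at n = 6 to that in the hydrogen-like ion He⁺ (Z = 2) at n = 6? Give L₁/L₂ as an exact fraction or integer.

1

L = nℏ is independent of Z.
L₁/L₂ = n₁/n₂ = 6/6 = 1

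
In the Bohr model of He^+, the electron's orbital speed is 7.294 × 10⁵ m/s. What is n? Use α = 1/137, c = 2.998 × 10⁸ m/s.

v_n = Zαc/n ⇒ n = Zαc/v = 2 × 0.007299 × 2.998 × 10⁸ / 7.294 × 10⁵ ≈ 6.00
n = 6

6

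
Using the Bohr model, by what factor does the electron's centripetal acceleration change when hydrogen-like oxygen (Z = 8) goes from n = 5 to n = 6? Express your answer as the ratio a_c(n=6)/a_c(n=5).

a_c ∝ Z^3 · n^-4; with Z fixed, a_c ∝ n^-4.
a_c(n=6)/a_c(n=5) = (6/5)^-4 = 625/1296

625/1296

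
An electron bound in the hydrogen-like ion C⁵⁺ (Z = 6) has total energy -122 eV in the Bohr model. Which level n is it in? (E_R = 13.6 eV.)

E_n = −E_R Z²/n² ⇒ n² = E_R Z²/(−E_n) = 13.6 × 6² / 122 ≈ 4.01
n = 2

2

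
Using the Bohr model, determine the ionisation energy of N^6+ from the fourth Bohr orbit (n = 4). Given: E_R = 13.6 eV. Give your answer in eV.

41.6 eV

E_n = −E_R·Z²/n² = −13.6 × 7²/4² eV = -41.6 eV
Ionisation energy = −E_n = 41.6 eV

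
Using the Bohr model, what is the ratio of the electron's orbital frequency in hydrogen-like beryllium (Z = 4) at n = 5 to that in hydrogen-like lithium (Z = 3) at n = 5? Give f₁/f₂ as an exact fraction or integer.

f ∝ Z^2 · n^-3
f₁/f₂ = (4/3)^2 · (5/5)^-3 = 16/9

16/9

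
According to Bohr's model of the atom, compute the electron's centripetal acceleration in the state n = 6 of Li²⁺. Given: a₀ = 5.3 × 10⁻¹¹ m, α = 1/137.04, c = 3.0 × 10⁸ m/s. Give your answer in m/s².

r = n²a₀/Z = 6.4 × 10⁻¹⁰ m, v = Zαc/n = 1.1 × 10⁶ m/s
a = v²/r = (1.1 × 10⁶)² / 6.4 × 10⁻¹⁰ = 1.9 × 10²¹ m/s²

1.9 × 10²¹ m/s²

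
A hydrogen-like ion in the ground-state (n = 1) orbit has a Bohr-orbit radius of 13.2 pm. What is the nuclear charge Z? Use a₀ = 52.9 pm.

r_n = n²a₀/Z ⇒ Z = n²a₀/r = 1² × 52.9 / 13.2 ≈ 4.01
Z = 4

4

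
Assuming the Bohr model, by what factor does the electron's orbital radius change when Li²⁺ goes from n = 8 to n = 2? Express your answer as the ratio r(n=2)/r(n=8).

r ∝ Z^-1 · n^2; with Z fixed, r ∝ n^2.
r(n=2)/r(n=8) = (2/8)^2 = 1/16

1/16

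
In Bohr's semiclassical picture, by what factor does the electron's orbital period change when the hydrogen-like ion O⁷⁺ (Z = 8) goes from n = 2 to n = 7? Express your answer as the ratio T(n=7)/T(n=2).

343/8

T ∝ Z^-2 · n^3; with Z fixed, T ∝ n^3.
T(n=7)/T(n=2) = (7/2)^3 = 343/8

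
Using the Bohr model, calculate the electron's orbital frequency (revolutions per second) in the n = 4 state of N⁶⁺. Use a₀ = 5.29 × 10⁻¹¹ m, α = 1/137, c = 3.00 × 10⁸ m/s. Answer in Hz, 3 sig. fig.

r = n²a₀/Z = 1.21 × 10⁻¹⁰ m, v = Zαc/n = 3.83 × 10⁶ m/s
f = v/(2πr) = 5.04 × 10¹⁵ Hz

5.04 × 10¹⁵ Hz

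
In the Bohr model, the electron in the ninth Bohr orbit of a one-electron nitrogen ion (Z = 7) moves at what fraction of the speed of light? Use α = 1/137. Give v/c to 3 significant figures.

v_n = Zαc/n, so v/c = Zα/n = 7 × 0.00730 / 9 = 0.00568

0.00568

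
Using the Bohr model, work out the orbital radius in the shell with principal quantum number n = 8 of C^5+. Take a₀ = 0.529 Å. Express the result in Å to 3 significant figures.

r_n = n²a₀/Z = 8² × 0.529 / 6
    = 64 × 0.529 / 6 = 5.64 Å

5.64 Å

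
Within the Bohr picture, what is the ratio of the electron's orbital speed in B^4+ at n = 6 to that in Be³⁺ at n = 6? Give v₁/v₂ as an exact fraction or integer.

v ∝ Z^1 · n^-1
v₁/v₂ = (5/4)^1 · (6/6)^-1 = 5/4

5/4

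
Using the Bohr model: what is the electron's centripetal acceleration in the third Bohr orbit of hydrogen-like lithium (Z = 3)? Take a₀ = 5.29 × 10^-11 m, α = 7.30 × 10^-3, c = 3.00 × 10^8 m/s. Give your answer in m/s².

3.02 × 10^22 m/s²

r = n²a₀/Z = 1.59 × 10^-10 m, v = Zαc/n = 2.19 × 10^6 m/s
a = v²/r = (2.19 × 10^6)² / 1.59 × 10^-10 = 3.02 × 10^22 m/s²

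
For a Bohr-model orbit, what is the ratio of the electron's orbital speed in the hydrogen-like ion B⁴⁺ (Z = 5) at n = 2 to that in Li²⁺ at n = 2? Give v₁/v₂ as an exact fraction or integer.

v ∝ Z^1 · n^-1
v₁/v₂ = (5/3)^1 · (2/2)^-1 = 5/3

5/3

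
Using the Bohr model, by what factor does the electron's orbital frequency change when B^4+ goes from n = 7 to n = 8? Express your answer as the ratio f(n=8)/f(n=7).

f ∝ Z^2 · n^-3; with Z fixed, f ∝ n^-3.
f(n=8)/f(n=7) = (8/7)^-3 = 343/512

343/512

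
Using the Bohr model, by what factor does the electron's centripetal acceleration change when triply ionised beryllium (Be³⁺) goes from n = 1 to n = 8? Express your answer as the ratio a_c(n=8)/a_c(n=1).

1/4096

a_c ∝ Z^3 · n^-4; with Z fixed, a_c ∝ n^-4.
a_c(n=8)/a_c(n=1) = (8/1)^-4 = 1/4096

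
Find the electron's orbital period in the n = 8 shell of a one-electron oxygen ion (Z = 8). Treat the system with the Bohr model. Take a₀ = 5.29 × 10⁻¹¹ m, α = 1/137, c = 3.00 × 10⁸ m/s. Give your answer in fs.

1.21 fs

r = n²a₀/Z = 8²·5.29 × 10⁻¹¹/8 = 4.23 × 10⁻¹⁰ m
v = Zαc/n = 8·0.00730·3.00 × 10⁸/8 = 2.19 × 10⁶ m/s
T = 2πr/v = 1.21 × 10⁻¹⁵ s = 1.21 fs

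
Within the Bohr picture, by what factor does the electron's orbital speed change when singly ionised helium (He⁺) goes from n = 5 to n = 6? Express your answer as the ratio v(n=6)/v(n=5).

v ∝ Z^1 · n^-1; with Z fixed, v ∝ n^-1.
v(n=6)/v(n=5) = (6/5)^-1 = 5/6

5/6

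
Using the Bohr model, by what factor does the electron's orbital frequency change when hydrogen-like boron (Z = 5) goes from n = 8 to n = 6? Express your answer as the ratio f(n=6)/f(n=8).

64/27

f ∝ Z^2 · n^-3; with Z fixed, f ∝ n^-3.
f(n=6)/f(n=8) = (6/8)^-3 = 64/27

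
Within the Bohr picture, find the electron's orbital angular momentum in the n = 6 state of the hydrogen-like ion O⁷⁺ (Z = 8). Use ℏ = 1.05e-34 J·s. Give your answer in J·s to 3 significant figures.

L_n = nℏ = 6 × 1.05e-34 = 6.30e-34 J·s

6.30e-34 J·s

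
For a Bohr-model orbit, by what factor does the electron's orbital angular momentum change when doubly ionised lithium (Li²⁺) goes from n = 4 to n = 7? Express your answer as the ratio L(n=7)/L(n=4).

7/4

L = nℏ depends only on n, so L ∝ n.
L(n=7)/L(n=4) = (7/4)^1 = 7/4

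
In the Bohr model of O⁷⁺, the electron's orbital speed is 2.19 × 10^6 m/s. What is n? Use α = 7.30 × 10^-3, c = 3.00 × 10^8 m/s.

8

v_n = Zαc/n ⇒ n = Zαc/v = 8 × 0.00730 × 3.00 × 10^8 / 2.19 × 10^6 ≈ 8.00
n = 8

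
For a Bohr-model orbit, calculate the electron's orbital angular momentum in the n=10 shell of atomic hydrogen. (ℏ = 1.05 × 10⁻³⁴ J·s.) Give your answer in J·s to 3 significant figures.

L_n = nℏ = 10 × 1.05 × 10⁻³⁴ = 1.05 × 10⁻³³ J·s

1.05 × 10⁻³³ J·s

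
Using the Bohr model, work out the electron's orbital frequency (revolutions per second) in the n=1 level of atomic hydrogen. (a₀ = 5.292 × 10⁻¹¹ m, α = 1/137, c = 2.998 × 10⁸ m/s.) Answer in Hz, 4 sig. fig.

r = n²a₀/Z = 5.292 × 10⁻¹¹ m, v = Zαc/n = 2.188 × 10⁶ m/s
f = v/(2πr) = 6.581 × 10¹⁵ Hz

6.581 × 10¹⁵ Hz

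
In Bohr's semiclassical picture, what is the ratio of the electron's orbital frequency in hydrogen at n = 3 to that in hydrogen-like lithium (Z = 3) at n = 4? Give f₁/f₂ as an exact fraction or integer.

f ∝ Z^2 · n^-3
f₁/f₂ = (1/3)^2 · (3/4)^-3 = 64/243

64/243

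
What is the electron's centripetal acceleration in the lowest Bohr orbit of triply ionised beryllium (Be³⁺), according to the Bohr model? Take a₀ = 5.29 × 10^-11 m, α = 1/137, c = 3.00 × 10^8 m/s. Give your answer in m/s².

r = n²a₀/Z = 1.32 × 10^-11 m, v = Zαc/n = 8.76 × 10^6 m/s
a = v²/r = (8.76 × 10^6)² / 1.32 × 10^-11 = 5.80 × 10^24 m/s²

5.80 × 10^24 m/s²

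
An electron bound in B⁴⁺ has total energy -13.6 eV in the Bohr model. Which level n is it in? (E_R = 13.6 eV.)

E_n = −E_R Z²/n² ⇒ n² = E_R Z²/(−E_n) = 13.6 × 5² / 13.6 ≈ 25.00
n = 5

5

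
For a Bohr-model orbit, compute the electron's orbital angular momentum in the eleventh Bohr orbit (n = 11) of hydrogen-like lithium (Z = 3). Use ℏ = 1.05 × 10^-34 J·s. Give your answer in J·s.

1.16 × 10^-33 J·s

L_n = nℏ = 11 × 1.05 × 10^-34 = 1.16 × 10^-33 J·s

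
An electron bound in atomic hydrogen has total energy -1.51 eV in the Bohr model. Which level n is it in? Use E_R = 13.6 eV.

E_n = −E_R Z²/n² ⇒ n² = E_R Z²/(−E_n) = 13.6 × 1² / 1.51 ≈ 9.01
n = 3

3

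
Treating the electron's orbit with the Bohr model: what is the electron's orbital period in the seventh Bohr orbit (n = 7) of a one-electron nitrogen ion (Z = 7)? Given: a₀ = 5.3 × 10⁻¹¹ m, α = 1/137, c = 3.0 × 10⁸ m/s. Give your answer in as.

1100 as

r = n²a₀/Z = 7²·5.3 × 10⁻¹¹/7 = 3.7 × 10⁻¹⁰ m
v = Zαc/n = 7·0.0073·3.0 × 10⁸/7 = 2.2 × 10⁶ m/s
T = 2πr/v = 1.1 × 10⁻¹⁵ s = 1100 as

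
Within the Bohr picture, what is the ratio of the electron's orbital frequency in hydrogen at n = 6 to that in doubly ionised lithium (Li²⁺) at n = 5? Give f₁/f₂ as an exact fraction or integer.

f ∝ Z^2 · n^-3
f₁/f₂ = (1/3)^2 · (6/5)^-3 = 125/1944

125/1944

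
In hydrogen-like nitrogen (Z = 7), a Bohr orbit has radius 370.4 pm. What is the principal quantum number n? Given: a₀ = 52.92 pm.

7

r_n = n²a₀/Z ⇒ n² = rZ/a₀ = 370.4 × 7 / 52.92 ≈ 48.99
n = 7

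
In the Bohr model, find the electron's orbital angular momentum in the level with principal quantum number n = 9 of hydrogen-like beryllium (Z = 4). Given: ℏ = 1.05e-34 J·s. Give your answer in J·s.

9.45e-34 J·s

L_n = nℏ = 9 × 1.05e-34 = 9.45e-34 J·s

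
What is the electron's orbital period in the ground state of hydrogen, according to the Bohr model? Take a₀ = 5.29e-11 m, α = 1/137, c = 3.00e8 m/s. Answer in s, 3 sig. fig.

1.52e-16 s

r = n²a₀/Z = 1²·5.29e-11/1 = 5.29e-11 m
v = Zαc/n = 1·0.00730·3.00e8/1 = 2.19e6 m/s
T = 2πr/v = 1.52e-16 s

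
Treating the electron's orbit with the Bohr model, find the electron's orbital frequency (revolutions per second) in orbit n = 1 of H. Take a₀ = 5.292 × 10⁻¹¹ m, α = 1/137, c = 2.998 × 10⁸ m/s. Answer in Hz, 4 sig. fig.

6.581 × 10¹⁵ Hz

r = n²a₀/Z = 5.292 × 10⁻¹¹ m, v = Zαc/n = 2.188 × 10⁶ m/s
f = v/(2πr) = 6.581 × 10¹⁵ Hz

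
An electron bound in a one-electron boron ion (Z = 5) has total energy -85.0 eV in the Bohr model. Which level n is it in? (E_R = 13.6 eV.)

2

E_n = −E_R Z²/n² ⇒ n² = E_R Z²/(−E_n) = 13.6 × 5² / 85.0 ≈ 4.00
n = 2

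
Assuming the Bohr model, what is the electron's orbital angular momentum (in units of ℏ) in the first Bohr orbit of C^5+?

1

L_n = nℏ, so L/ℏ = n = 1.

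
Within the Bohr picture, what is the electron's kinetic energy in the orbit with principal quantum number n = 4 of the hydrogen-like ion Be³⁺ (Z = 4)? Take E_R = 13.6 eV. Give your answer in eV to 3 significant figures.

13.6 eV

For a Coulomb orbit the virial theorem gives K = −E_n.
E_n = −E_R·Z²/n², so K = E_R·Z²/n² = 13.6 × 4²/4² = 13.6 eV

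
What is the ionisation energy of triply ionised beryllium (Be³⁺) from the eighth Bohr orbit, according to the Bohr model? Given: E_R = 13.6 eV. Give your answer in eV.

3.40 eV

E_n = −E_R·Z²/n² = −13.6 × 4²/8² eV = -3.40 eV
Ionisation energy = −E_n = 3.40 eV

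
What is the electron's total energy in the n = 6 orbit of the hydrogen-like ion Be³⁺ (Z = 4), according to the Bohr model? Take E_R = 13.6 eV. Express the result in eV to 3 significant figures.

-6.04 eV

E_n = −E_R·Z²/n² = −13.6 × 4²/6² = -6.04 eV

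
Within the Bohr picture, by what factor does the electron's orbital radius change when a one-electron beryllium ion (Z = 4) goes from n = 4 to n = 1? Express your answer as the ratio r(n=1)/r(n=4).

r ∝ Z^-1 · n^2; with Z fixed, r ∝ n^2.
r(n=1)/r(n=4) = (1/4)^2 = 1/16

1/16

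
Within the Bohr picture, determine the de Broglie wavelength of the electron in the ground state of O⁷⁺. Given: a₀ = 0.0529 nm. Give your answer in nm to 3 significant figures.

0.0415 nm

The Bohr quantisation condition is nλ = 2πr_n.
r_n = n²a₀/Z = 0.00661 nm
λ = 2πr_n/n = 2π·0.00661/1 = 0.0415 nm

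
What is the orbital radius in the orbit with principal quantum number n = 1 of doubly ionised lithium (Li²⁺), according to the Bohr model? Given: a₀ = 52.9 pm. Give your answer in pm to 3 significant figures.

17.6 pm

r_n = n²a₀/Z = 1² × 52.9 / 3
    = 1 × 52.9 / 3 = 17.6 pm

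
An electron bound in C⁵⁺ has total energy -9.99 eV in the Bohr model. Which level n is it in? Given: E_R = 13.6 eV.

E_n = −E_R Z²/n² ⇒ n² = E_R Z²/(−E_n) = 13.6 × 6² / 9.99 ≈ 49.01
n = 7

7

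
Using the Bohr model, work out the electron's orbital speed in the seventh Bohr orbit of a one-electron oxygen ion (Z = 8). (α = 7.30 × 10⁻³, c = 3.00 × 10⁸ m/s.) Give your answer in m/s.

v_n = Zαc/n = 8 × 0.00730 × 3.00 × 10⁸ / 7
    = 2.50 × 10⁶ m/s

2.50 × 10⁶ m/s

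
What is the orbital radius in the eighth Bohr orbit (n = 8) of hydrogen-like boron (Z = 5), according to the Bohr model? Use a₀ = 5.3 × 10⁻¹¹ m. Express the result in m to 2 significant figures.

6.8 × 10⁻¹⁰ m

r_n = n²a₀/Z = 8² × 5.3 × 10⁻¹¹ / 5
    = 64 × 5.3 × 10⁻¹¹ / 5 = 6.8 × 10⁻¹⁰ m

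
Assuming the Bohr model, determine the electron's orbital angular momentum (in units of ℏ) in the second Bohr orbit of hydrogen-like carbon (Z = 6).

L_n = nℏ, so L/ℏ = n = 2.

2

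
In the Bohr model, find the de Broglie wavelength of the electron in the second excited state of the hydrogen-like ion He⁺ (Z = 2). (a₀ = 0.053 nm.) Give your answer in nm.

0.50 nm

The Bohr quantisation condition is nλ = 2πr_n.
r_n = n²a₀/Z = 0.24 nm
λ = 2πr_n/n = 2π·0.24/3 = 0.50 nm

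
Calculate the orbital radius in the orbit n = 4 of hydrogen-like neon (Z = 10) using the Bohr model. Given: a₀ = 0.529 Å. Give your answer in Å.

r_n = n²a₀/Z = 4² × 0.529 / 10
    = 16 × 0.529 / 10 = 0.846 Å

0.846 Å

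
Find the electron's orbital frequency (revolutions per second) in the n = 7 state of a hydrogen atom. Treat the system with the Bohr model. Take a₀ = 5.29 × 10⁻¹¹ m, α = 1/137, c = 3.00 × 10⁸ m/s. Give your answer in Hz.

1.92 × 10¹³ Hz

r = n²a₀/Z = 2.59 × 10⁻⁹ m, v = Zαc/n = 3.13 × 10⁵ m/s
f = v/(2πr) = 1.92 × 10¹³ Hz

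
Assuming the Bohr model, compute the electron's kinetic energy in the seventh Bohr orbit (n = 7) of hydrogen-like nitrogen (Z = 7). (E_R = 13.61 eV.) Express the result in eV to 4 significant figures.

For a Coulomb orbit the virial theorem gives K = −E_n.
E_n = −E_R·Z²/n², so K = E_R·Z²/n² = 13.61 × 7²/7² = 13.61 eV

13.61 eV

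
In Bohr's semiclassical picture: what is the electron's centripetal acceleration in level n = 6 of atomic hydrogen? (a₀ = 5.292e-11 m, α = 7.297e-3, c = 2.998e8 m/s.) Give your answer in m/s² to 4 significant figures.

r = n²a₀/Z = 1.905e-9 m, v = Zαc/n = 3.646e5 m/s
a = v²/r = (3.646e5)² / 1.905e-9 = 6.978e19 m/s²

6.978e19 m/s²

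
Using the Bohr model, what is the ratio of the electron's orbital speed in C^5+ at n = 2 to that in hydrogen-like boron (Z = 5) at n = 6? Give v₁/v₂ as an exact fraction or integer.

v ∝ Z^1 · n^-1
v₁/v₂ = (6/5)^1 · (2/6)^-1 = 18/5

18/5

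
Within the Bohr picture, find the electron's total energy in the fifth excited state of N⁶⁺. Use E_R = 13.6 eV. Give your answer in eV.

-18.5 eV

E_n = −E_R·Z²/n² = −13.6 × 7²/6² = -18.5 eV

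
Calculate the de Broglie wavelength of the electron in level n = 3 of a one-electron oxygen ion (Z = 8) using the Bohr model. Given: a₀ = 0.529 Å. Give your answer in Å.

1.25 Å

The Bohr quantisation condition is nλ = 2πr_n.
r_n = n²a₀/Z = 0.595 Å
λ = 2πr_n/n = 2π·0.595/3 = 1.25 Å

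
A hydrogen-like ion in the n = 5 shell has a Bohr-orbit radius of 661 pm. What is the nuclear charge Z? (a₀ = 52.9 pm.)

r_n = n²a₀/Z ⇒ Z = n²a₀/r = 5² × 52.9 / 661 ≈ 2.00
Z = 2

2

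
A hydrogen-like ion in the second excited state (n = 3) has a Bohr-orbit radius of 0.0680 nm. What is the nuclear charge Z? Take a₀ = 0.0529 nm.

r_n = n²a₀/Z ⇒ Z = n²a₀/r = 3² × 0.0529 / 0.0680 ≈ 7.00
Z = 7

7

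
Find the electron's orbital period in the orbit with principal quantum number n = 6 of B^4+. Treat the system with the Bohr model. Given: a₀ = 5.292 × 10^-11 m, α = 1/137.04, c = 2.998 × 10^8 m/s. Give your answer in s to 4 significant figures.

r = n²a₀/Z = 6²·5.292 × 10^-11/5 = 3.810 × 10^-10 m
v = Zαc/n = 5·0.007297·2.998 × 10^8/6 = 1.823 × 10^6 m/s
T = 2πr/v = 1.313 × 10^-15 s

1.313 × 10^-15 s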